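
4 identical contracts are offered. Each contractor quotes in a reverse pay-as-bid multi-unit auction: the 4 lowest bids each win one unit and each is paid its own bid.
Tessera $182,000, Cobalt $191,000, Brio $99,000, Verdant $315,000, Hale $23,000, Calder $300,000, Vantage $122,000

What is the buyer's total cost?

Total cost: $426,000

Sorting: 23,000 (Hale), 99,000 (Brio), 122,000 (Vantage), 182,000 (Tessera), 191,000 (Cobalt), 300,000 (Calder), …
Lowest 4: Hale, Brio, Vantage, Tessera.
Total cost = 23,000 + 99,000 + 122,000 + 182,000 = $426,000.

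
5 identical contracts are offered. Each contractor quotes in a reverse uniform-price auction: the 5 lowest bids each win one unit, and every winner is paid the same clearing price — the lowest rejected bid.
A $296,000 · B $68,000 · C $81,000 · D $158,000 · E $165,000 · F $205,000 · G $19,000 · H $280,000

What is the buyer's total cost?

Sorting: 19,000 (G), 68,000 (B), 81,000 (C), 158,000 (D), 165,000 (E), 205,000 (F), 280,000 (H), …
The 5 lowest are G, B, C, D, E.
First losing bid is F's $205,000, which sets the uniform price.
Total cost = 5 × $205,000 = $1,025,000.

Total cost: $1,025,000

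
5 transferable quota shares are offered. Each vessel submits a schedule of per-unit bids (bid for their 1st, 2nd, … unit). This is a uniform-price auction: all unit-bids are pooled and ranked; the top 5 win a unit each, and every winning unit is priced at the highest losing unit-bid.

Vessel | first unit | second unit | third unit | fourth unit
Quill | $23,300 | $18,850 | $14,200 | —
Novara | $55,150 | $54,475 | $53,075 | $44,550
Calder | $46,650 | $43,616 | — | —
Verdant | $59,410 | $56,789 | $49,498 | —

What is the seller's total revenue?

All unit-bids, highest first — top 5: 59,410 (Verdant-1), 56,789 (Verdant-2), 55,150 (Novara-1), 54,475 (Novara-2), 53,075 (Novara-3)
Highest rejected unit-bid = $49,498.
Allocation: Novara 3, Verdant 2. Every unit priced at $49,498.
Revenue = 5 × 49,498 = $247,490.

Total revenue: $247,490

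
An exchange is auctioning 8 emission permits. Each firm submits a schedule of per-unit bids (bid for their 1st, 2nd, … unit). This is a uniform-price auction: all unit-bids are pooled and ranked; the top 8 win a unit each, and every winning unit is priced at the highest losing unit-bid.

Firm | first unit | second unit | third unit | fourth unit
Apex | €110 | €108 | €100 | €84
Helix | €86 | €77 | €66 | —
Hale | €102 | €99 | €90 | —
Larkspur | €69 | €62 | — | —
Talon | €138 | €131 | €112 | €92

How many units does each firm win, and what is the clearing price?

Merging the schedules and taking the best 8: 138 (Talon-1), 131 (Talon-2), 112 (Talon-3), 110 (Apex-1), 108 (Apex-2), 102 (Hale-1), 100 (Apex-3), 99 (Hale-2)
Highest rejected unit-bid = €92.
Allocation: Apex 3, Hale 2, Talon 3.

Apex 3, Hale 2, Talon 3; clearing price €92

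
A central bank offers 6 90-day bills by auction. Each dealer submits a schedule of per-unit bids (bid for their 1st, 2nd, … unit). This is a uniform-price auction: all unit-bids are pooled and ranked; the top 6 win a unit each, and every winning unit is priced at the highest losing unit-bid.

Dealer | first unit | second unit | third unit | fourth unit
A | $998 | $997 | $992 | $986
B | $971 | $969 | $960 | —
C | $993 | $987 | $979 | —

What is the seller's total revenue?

Total revenue: $5,874

Merging the schedules and taking the best 6: 998 (A-1), 997 (A-2), 993 (C-1), 992 (A-3), 987 (C-2), 986 (A-4)
Highest rejected unit-bid = $979.
Allocation: A 4, C 2. Every unit priced at $979.
Revenue = 6 × 979 = $5,874.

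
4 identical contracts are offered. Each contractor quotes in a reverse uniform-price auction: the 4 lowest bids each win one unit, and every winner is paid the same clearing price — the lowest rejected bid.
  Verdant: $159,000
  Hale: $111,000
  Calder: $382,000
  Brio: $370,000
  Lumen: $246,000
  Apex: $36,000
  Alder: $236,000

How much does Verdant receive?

Verdant is paid $246,000

Sorting: 36,000 (Apex), 111,000 (Hale), 159,000 (Verdant), 236,000 (Alder), 246,000 (Lumen), 370,000 (Brio), …
Winners (4 units): Apex, Hale, Verdant, Alder.
Lowest unsuccessful bid: $246,000 → clearing price.
Verdant wins → is paid $246,000.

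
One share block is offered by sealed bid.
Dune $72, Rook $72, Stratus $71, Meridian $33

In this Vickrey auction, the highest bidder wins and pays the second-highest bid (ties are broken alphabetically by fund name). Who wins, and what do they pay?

Bids ranked: 72 (Dune) > 72 (Rook) > 71 (Stratus) > 33 (Meridian)
Dune and Rook tie at $72; tie-break gives it to Dune.
Second-price: Dune pays Rook's bid of $72.

Dune pays $72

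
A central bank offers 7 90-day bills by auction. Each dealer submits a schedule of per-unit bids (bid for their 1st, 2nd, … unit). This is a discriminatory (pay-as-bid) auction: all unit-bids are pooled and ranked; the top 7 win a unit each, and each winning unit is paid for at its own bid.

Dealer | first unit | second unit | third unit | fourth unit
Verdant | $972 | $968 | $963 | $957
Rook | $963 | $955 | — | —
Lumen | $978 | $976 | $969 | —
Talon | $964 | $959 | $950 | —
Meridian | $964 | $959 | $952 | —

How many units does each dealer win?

Lumen 3, Meridian 1, Talon 1, Verdant 2

Merging the schedules and taking the best 7: 978 (Lumen-1), 976 (Lumen-2), 972 (Verdant-1), 969 (Lumen-3), 968 (Verdant-2), 964 (Talon-1), 964 (Meridian-1)
Next rejected bid: $963 (not a price — pay-as-bid).
Allocation: Lumen 3, Meridian 1, Talon 1, Verdant 2.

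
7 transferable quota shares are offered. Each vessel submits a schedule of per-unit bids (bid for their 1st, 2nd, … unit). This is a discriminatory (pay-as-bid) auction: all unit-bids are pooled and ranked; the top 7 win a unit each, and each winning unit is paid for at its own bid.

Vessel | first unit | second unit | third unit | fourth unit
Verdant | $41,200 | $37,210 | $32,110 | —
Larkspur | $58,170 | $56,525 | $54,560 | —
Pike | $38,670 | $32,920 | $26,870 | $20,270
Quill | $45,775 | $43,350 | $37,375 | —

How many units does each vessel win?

Larkspur 3, Pike 1, Quill 2, Verdant 1

Pooled unit-bids ranked (top 7): 58,170 (Larkspur-1), 56,525 (Larkspur-2), 54,560 (Larkspur-3), 45,775 (Quill-1), 43,350 (Quill-2), 41,200 (Verdant-1), 38,670 (Pike-1)
Next rejected bid: $37,375 (not a price — pay-as-bid).
Allocation: Larkspur 3, Pike 1, Quill 2, Verdant 1.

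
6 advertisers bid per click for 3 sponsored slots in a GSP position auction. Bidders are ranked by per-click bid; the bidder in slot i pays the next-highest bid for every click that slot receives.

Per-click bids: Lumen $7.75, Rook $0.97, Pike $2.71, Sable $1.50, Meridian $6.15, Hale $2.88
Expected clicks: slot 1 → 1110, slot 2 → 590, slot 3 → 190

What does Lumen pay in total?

Lumen pays $6826.50

Sorting advertisers: $7.75 (Lumen) > $6.15 (Meridian) > $2.88 (Hale) > $2.71 (Pike) > …
Lumen holds slot 1 → pays next bid $6.15 × 1110 clicks = $6826.50.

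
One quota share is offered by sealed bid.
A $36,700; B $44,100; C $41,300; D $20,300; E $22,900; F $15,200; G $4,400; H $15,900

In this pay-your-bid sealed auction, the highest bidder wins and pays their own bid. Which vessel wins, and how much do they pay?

B pays $44,100

Sorting bids: 44,100 (B) > 41,300 (C) > 36,700 (A) > 22,900 (E) > 20,300 (D) > 15,900 (H) > …
First-price: B pays what they bid, $44,100.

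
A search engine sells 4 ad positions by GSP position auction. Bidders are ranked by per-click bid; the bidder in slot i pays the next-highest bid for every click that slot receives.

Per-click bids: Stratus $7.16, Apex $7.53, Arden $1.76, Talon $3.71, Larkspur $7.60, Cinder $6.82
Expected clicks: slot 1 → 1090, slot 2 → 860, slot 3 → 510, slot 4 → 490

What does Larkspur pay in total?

Per-click bids in order: $7.60 (Larkspur) > $7.53 (Apex) > $7.16 (Stratus) > $6.82 (Cinder) > $3.71 (Talon) > …
Larkspur holds slot 1 → pays next bid $7.53 × 1090 clicks = $8207.70.

Larkspur pays $8207.70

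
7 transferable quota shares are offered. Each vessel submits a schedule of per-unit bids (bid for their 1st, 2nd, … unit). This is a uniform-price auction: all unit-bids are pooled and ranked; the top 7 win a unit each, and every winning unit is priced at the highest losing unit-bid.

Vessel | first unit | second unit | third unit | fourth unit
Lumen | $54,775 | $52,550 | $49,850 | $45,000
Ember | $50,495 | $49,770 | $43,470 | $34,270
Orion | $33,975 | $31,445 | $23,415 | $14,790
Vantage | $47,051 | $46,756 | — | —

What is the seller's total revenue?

Total revenue: $315,000

Pooled unit-bids ranked (top 7): 54,775 (Lumen-1), 52,550 (Lumen-2), 50,495 (Ember-1), 49,850 (Lumen-3), 49,770 (Ember-2), 47,051 (Vantage-1), 46,756 (Vantage-2)
Highest rejected unit-bid = $45,000.
Allocation: Ember 2, Lumen 3, Vantage 2. Every unit priced at $45,000.
Revenue = 7 × 45,000 = $315,000.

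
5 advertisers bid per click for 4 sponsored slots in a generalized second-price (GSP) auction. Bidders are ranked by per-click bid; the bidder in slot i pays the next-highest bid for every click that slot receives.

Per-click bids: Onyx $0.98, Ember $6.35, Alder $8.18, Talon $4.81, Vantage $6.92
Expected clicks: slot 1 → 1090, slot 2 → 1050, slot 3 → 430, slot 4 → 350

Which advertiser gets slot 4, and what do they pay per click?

Ranked by bid: $8.18 (Alder) > $6.92 (Vantage) > $6.35 (Ember) > $4.81 (Talon) > $0.98 (Onyx)
Slot 4 goes to the fourth-ranked bidder, Talon, who pays the next bid down: $0.98/click.

Talon; $0.98 per click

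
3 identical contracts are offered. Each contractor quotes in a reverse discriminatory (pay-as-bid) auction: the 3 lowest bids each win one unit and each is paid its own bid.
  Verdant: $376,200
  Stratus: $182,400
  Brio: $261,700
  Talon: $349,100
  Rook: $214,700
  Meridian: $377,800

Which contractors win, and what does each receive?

Stratus $182,400, Rook $214,700, Brio $261,700

Bids ranked low→high: 182,400 (Stratus), 214,700 (Rook), 261,700 (Brio), 349,100 (Talon), 376,200 (Verdant), …
Lowest 3: Stratus, Rook, Brio.
Each winner is paid its own bid: Stratus $182,400, Rook $214,700, Brio $261,700.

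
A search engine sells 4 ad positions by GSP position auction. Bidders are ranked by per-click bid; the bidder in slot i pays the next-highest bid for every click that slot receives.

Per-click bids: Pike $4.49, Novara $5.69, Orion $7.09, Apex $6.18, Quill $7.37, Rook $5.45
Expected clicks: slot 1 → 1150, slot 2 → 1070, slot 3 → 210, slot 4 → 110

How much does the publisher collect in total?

Total revenue: $16560.50

Sorting advertisers: $7.37 (Quill) > $7.09 (Orion) > $6.18 (Apex) > $5.69 (Novara) > $5.45 (Rook) > …
Slot 1: Quill pays $7.09 × 1150 = $8153.50
Slot 2: Orion pays $6.18 × 1070 = $6612.60
Slot 3: Apex pays $5.69 × 210 = $1194.90
Slot 4: Novara pays $5.45 × 110 = $599.50
Total = $16560.50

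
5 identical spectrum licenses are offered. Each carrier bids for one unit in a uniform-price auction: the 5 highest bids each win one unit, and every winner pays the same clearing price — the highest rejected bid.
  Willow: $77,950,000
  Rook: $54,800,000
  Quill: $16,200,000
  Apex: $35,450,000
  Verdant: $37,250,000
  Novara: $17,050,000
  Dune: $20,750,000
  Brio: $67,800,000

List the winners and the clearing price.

Sorting: 77,950,000 (Willow), 67,800,000 (Brio), 54,800,000 (Rook), 37,250,000 (Verdant), 35,450,000 (Apex), 20,750,000 (Dune), 17,050,000 (Novara), …
The 5 highest are Willow, Brio, Rook, Verdant, Apex.
Clearing price = highest rejected bid = $20,750,000.

Willow, Brio, Rook, Verdant, Apex; each pays $20,750,000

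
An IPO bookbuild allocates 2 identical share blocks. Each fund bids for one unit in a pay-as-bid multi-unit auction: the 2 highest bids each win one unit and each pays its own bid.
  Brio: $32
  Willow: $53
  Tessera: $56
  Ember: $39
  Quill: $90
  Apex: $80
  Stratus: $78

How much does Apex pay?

Apex pays $80

Sorting: 90 (Quill), 80 (Apex), 78 (Stratus), 56 (Tessera), …
Top 2: Quill, Apex.
Apex wins → own bid $80.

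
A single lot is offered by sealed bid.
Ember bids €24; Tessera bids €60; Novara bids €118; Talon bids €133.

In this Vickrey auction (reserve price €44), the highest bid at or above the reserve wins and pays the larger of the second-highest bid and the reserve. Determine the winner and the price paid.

Sorting bids: 133 (Talon) > 118 (Novara) > 60 (Tessera) > 24 (Ember)
Talon has the top bid at or above the reserve (€133).
max(second-highest €118, reserve €44) = €118; the reserve does not bind.

Talon pays €118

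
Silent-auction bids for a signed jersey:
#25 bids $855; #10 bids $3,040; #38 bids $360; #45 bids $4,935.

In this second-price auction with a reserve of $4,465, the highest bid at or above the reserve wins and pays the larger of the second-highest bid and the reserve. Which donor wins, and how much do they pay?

#45 pays $4,465

Second-price auction with a reserve of $4,465: the highest bid at or above the reserve wins and pays the larger of the second-highest bid and the reserve.
Sorting bids: 4,935 (#45) > 3,040 (#10) > 855 (#25) > 360 (#38)
#45 has the top bid at or above the reserve ($4,935).
Second-highest bid $3,040 is below the reserve $4,465, so the reserve binds → payment $4,465.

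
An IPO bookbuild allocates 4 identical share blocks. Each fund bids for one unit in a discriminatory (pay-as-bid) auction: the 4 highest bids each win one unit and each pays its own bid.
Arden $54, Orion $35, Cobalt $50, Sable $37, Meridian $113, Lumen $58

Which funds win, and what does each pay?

Meridian $113, Lumen $58, Arden $54, Cobalt $50

Ordering the bids: 113 (Meridian), 58 (Lumen), 54 (Arden), 50 (Cobalt), 37 (Sable), 35 (Orion)
Winners (4 units): Meridian, Lumen, Arden, Cobalt.
Each winner pays its own bid: Meridian $113, Lumen $58, Arden $54, Cobalt $50.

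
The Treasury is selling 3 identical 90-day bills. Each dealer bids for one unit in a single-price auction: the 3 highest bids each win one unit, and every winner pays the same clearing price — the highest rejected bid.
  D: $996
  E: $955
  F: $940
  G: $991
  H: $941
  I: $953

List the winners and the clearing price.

D, G, E; each pays $953

Bids ranked high→low: 996 (D), 991 (G), 955 (E), 953 (I), 941 (H), …
The 3 highest are D, G, E.
First losing bid is I's $953, which sets the uniform price.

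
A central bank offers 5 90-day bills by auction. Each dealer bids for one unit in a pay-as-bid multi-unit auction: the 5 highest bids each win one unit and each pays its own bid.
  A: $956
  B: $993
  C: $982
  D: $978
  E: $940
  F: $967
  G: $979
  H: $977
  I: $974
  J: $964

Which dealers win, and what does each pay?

Sorting: 993 (B), 982 (C), 979 (G), 978 (D), 977 (H), 974 (I), 967 (F), …
Top 5: B, C, G, D, H.
Each winner pays its own bid: B $993, C $982, G $979, D $978, H $977.

B $993, C $982, G $979, D $978, H $977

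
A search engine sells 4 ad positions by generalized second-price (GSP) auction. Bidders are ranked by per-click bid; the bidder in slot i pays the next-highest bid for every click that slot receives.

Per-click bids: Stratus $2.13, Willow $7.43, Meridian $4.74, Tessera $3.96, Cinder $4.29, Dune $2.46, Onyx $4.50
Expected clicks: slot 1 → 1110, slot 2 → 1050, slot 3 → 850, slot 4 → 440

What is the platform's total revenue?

Total revenue: $15375.30

Sorting advertisers: $7.43 (Willow) > $4.74 (Meridian) > $4.50 (Onyx) > $4.29 (Cinder) > $3.96 (Tessera) > …
Slot 1: Willow pays $4.74 × 1110 = $5261.40
Slot 2: Meridian pays $4.50 × 1050 = $4725.00
Slot 3: Onyx pays $4.29 × 850 = $3646.50
Slot 4: Cinder pays $3.96 × 440 = $1742.40
Total = $15375.30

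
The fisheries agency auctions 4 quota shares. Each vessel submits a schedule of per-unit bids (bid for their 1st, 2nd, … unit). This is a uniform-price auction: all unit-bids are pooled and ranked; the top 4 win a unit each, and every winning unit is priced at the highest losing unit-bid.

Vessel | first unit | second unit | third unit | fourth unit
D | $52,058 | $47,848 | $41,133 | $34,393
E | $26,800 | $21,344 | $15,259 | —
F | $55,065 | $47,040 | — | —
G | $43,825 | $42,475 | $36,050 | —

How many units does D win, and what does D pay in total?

D: 2 units, pays $87,650

Merging the schedules and taking the best 4: 55,065 (F-1), 52,058 (D-1), 47,848 (D-2), 47,040 (F-2)
The (k+1)-th unit-bid is $43,825.
D wins 2 unit(s) at $43,825 each.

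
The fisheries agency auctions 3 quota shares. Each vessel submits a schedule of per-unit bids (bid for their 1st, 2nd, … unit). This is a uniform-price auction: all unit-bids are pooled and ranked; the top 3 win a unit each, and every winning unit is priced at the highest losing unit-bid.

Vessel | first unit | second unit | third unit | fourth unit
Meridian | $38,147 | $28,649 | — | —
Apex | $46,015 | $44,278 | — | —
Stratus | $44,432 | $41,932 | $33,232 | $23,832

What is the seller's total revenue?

Total revenue: $125,796

Pooled unit-bids ranked (top 3): 46,015 (Apex-1), 44,432 (Stratus-1), 44,278 (Apex-2)
The (k+1)-th unit-bid is $41,932.
Allocation: Apex 2, Stratus 1. Every unit priced at $41,932.
Revenue = 3 × 41,932 = $125,796.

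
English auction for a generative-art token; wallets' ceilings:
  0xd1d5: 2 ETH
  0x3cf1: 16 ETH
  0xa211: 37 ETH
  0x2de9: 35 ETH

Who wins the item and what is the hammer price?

Rule: the price rises until one bidder remains; the winner pays the price at which the last rival dropped out.
Limits ranked: 37 (0xa211) > 35 (0x2de9) > 16 (0x3cf1) > 2 (0xd1d5)
Bidding ends when 0x2de9 exits at 35 ETH; 0xa211 takes it.

0xa211 wins at 35 ETH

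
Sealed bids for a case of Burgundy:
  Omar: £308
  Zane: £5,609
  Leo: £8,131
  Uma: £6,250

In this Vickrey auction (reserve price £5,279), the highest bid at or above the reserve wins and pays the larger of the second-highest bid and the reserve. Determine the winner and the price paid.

Sorting bids: 8,131 (Leo) > 6,250 (Uma) > 5,609 (Zane) > 308 (Omar)
Leo has the top bid at or above the reserve (£8,131).
max(second-highest £6,250, reserve £5,279) = £6,250; the reserve does not bind.

Leo pays £6,250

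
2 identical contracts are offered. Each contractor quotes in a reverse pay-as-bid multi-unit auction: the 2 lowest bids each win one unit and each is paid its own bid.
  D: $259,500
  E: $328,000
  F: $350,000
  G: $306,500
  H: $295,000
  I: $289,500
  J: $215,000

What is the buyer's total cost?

Ordering the bids: 215,000 (J), 259,500 (D), 289,500 (I), 295,000 (H), …
Lowest 2: J, D.
Total cost = 215,000 + 259,500 = $474,500.

Total cost: $474,500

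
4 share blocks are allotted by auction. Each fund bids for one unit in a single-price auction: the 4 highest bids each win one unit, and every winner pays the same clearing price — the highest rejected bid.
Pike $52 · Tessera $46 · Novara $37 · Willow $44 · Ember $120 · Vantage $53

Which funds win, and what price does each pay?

Ember, Vantage, Pike, Tessera; each pays $44

Bids ranked high→low: 120 (Ember), 53 (Vantage), 52 (Pike), 46 (Tessera), 44 (Willow), 37 (Novara)
Top 4: Ember, Vantage, Pike, Tessera.
First losing bid is Willow's $44, which sets the uniform price.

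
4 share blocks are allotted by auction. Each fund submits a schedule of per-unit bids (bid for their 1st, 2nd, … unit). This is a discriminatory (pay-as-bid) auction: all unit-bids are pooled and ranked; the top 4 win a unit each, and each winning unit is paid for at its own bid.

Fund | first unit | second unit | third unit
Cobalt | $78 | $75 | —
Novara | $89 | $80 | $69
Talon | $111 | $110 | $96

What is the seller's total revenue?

Merging the schedules and taking the best 4: 111 (Talon-1), 110 (Talon-2), 96 (Talon-3), 89 (Novara-1)
Next rejected bid: $80 (not a price — pay-as-bid).
Each winning unit pays its own bid.
Revenue = 111 + 110 + 96 + 89 = $406.

Total revenue: $406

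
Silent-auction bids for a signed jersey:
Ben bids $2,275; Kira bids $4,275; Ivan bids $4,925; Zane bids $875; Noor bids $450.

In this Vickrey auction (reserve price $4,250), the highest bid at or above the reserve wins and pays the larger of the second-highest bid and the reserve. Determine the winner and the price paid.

Ivan pays $4,275

Sorting bids: 4,925 (Ivan) > 4,275 (Kira) > 2,275 (Ben) > 875 (Zane) > 450 (Noor)
Highest eligible bid: Ivan at $4,925.
Second-highest bid $4,275 exceeds the reserve $4,250 → payment $4,275.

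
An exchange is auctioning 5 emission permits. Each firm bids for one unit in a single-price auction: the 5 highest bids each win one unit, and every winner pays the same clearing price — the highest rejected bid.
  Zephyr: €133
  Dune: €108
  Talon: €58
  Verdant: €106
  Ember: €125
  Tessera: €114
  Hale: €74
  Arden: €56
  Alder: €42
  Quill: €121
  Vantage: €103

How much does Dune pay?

Ordering the bids: 133 (Zephyr), 125 (Ember), 121 (Quill), 114 (Tessera), 108 (Dune), 106 (Verdant), 103 (Vantage), …
Top 5: Zephyr, Ember, Quill, Tessera, Dune.
First losing bid is Verdant's €106, which sets the uniform price.
Dune wins → pays €106.

Dune pays €106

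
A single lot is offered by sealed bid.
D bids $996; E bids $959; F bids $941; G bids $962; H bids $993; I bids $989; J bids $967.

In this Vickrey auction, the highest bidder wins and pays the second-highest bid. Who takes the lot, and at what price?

D pays $993

Sorting bids: 996 (D) > 993 (H) > 989 (I) > 967 (J) > 962 (G) > 959 (E) > …
D is highest; pays the second-highest bid, $993.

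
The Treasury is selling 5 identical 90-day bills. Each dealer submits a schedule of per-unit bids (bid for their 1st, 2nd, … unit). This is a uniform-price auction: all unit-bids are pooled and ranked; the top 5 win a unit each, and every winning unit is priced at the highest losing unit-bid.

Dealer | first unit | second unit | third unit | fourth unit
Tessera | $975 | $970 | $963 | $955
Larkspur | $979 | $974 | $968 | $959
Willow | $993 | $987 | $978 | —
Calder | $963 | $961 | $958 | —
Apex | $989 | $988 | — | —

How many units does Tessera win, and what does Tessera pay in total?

Tessera: 0 units, pays $0

Merging the schedules and taking the best 5: 993 (Willow-1), 989 (Apex-1), 988 (Apex-2), 987 (Willow-2), 979 (Larkspur-1)
Highest rejected unit-bid = $978.
Tessera wins 0 unit(s) at $978 each.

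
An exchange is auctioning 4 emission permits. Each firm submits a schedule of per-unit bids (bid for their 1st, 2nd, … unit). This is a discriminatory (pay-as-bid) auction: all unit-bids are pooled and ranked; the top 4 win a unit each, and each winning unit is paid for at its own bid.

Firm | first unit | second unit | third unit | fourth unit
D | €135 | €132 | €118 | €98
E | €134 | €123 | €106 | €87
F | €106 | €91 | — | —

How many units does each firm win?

Pooled unit-bids ranked (top 4): 135 (D-1), 134 (E-1), 132 (D-2), 123 (E-2)
Next rejected bid: €118 (not a price — pay-as-bid).
Allocation: D 2, E 2.

D 2, E 2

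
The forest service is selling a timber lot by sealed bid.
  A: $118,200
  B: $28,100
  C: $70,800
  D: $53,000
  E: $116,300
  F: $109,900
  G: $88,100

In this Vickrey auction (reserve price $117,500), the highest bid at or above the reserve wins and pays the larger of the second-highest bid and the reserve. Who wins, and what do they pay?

Bids in order: 118,200 (A) > 116,300 (E) > 109,900 (F) > 88,100 (G) > 70,800 (C) > 53,000 (D) > …
Highest eligible bid: A at $118,200.
max(second-highest $116,300, reserve $117,500) = $117,500.

A pays $117,500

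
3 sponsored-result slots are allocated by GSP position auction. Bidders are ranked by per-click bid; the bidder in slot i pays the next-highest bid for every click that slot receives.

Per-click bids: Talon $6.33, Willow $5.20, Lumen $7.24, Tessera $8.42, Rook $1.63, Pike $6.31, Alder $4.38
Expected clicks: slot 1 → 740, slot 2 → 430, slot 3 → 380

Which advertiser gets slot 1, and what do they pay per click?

Tessera; $7.24 per click

Per-click bids in order: $8.42 (Tessera) > $7.24 (Lumen) > $6.33 (Talon) > $6.31 (Pike) > …
Slot 1 goes to the first-ranked bidder, Tessera, who pays the next bid down: $7.24/click.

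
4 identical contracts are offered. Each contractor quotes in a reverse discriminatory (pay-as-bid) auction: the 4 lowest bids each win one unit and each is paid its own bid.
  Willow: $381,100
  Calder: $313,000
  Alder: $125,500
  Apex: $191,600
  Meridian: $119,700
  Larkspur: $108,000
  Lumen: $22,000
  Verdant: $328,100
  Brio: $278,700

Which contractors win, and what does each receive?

Lumen $22,000, Larkspur $108,000, Meridian $119,700, Alder $125,500

Bids ranked low→high: 22,000 (Lumen), 108,000 (Larkspur), 119,700 (Meridian), 125,500 (Alder), 191,600 (Apex), 278,700 (Brio), …
The 4 lowest are Lumen, Larkspur, Meridian, Alder.
Each winner is paid its own bid: Lumen $22,000, Larkspur $108,000, Meridian $119,700, Alder $125,500.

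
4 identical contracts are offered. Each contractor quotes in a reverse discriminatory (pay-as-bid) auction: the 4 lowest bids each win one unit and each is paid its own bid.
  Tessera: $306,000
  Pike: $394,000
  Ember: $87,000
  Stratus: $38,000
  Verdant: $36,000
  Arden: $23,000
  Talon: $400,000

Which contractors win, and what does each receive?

Sorting: 23,000 (Arden), 36,000 (Verdant), 38,000 (Stratus), 87,000 (Ember), 306,000 (Tessera), 394,000 (Pike), …
Winners (4 units): Arden, Verdant, Stratus, Ember.
Each winner is paid its own bid: Arden $23,000, Verdant $36,000, Stratus $38,000, Ember $87,000.

Arden $23,000, Verdant $36,000, Stratus $38,000, Ember $87,000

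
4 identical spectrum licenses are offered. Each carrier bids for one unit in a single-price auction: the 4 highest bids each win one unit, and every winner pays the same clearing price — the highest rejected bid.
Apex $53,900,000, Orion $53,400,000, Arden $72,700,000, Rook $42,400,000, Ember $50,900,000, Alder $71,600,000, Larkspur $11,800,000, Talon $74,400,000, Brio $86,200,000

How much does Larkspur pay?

Bids ranked high→low: 86,200,000 (Brio), 74,400,000 (Talon), 72,700,000 (Arden), 71,600,000 (Alder), 53,900,000 (Apex), 53,400,000 (Orion), …
Winners (4 units): Brio, Talon, Arden, Alder.
Clearing price = highest rejected bid = $53,900,000.
Larkspur does not win → pays $0.

Larkspur pays $0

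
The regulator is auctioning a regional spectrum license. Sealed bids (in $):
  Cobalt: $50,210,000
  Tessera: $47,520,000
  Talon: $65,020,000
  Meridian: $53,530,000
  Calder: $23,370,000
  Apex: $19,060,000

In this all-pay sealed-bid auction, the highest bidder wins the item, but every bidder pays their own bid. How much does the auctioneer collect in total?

All-pay sealed-bid auction: the highest bidder wins the item, but every bidder pays their own bid.
Sorting bids: 65,020,000 (Talon) > 53,530,000 (Meridian) > 50,210,000 (Cobalt) > 47,520,000 (Tessera) > 23,370,000 (Calder) > 19,060,000 (Apex)
Every bidder forfeits their bid regardless of winning.
Revenue = 50,210,000 + 47,520,000 + 65,020,000 + 53,530,000 + 23,370,000 + 19,060,000 = $258,710,000.

Total revenue: $258,710,000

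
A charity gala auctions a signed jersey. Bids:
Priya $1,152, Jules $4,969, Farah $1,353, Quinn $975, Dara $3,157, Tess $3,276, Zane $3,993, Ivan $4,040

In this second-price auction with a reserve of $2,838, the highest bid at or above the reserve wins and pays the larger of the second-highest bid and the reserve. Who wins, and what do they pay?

Jules pays $4,040

Bids in order: 4,969 (Jules) > 4,040 (Ivan) > 3,993 (Zane) > 3,276 (Tess) > 3,157 (Dara) > 1,353 (Farah) > …
Jules has the top bid at or above the reserve ($4,969).
Second-highest bid $4,040 exceeds the reserve $2,838 → payment $4,040.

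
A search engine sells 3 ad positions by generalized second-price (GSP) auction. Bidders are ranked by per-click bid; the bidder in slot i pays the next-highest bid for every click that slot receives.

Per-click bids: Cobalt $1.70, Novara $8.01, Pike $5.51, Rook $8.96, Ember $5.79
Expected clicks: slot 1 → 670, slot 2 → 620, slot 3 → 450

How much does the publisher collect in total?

Total revenue: $11436.00

Ranked by bid: $8.96 (Rook) > $8.01 (Novara) > $5.79 (Ember) > $5.51 (Pike) > …
Slot 1: Rook pays $8.01 × 670 = $5366.70
Slot 2: Novara pays $5.79 × 620 = $3589.80
Slot 3: Ember pays $5.51 × 450 = $2479.50
Total = $11436.00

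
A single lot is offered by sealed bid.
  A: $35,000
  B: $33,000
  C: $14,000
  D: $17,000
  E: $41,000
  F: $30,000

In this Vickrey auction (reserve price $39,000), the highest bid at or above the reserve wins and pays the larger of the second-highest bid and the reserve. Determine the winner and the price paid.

Bids ranked: 41,000 (E) > 35,000 (A) > 33,000 (B) > 30,000 (F) > 17,000 (D) > 14,000 (C)
E has the top bid at or above the reserve ($41,000).
Second-highest bid $35,000 is below the reserve $39,000, so the reserve binds → payment $39,000.

E pays $39,000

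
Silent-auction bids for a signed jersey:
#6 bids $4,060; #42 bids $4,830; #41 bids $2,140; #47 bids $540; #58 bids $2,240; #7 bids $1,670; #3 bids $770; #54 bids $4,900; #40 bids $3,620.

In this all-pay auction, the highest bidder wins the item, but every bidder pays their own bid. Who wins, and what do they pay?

Rule: the highest bidder wins the item, but every bidder pays their own bid.
Sorting bids: 4,900 (#54) > 4,830 (#42) > 4,060 (#6) > 3,620 (#40) > 2,240 (#58) > 2,140 (#41) > …
#54 is highest and takes the item; every bidder forfeits their bid.

#54 pays $4,900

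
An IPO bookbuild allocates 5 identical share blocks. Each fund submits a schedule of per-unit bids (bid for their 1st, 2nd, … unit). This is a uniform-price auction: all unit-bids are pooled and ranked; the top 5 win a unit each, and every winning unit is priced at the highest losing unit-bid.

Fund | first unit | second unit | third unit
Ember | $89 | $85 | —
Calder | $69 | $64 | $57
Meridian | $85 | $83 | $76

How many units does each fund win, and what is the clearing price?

All unit-bids, highest first — top 5: 89 (Ember-1), 85 (Ember-2), 85 (Meridian-1), 83 (Meridian-2), 76 (Meridian-3)
The (k+1)-th unit-bid is $69.
Allocation: Ember 2, Meridian 3.

Ember 2, Meridian 3; clearing price $69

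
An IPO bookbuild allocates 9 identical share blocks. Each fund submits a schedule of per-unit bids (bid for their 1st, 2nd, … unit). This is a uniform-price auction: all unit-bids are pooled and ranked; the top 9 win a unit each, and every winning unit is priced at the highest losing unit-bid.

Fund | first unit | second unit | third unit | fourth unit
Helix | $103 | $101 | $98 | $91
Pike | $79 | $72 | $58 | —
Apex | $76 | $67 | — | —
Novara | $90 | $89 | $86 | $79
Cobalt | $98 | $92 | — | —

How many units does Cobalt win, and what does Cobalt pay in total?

Cobalt: 2 units, pays $158

Merging the schedules and taking the best 9: 103 (Helix-1), 101 (Helix-2), 98 (Helix-3), 98 (Cobalt-1), 92 (Cobalt-2), 91 (Helix-4), 90 (Novara-1), 89 (Novara-2), 86 (Novara-3)
The (k+1)-th unit-bid is $79.
Cobalt wins 2 unit(s) at $79 each.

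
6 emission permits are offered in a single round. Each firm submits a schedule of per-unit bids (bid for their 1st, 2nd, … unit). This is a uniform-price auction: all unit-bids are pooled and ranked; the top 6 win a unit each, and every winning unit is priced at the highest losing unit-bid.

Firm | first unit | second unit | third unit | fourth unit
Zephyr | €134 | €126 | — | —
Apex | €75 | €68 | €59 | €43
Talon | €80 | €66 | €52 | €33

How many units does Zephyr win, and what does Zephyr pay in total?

Zephyr: 2 units, pays €118

Pooled unit-bids ranked (top 6): 134 (Zephyr-1), 126 (Zephyr-2), 80 (Talon-1), 75 (Apex-1), 68 (Apex-2), 66 (Talon-2)
First bid not allocated: €59.
Zephyr wins 2 unit(s) at €59 each.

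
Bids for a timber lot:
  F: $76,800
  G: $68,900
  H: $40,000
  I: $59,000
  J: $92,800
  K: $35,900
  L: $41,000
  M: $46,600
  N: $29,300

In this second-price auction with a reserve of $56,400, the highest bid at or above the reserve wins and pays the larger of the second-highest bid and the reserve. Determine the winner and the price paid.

J pays $76,800

Bids ranked: 92,800 (J) > 76,800 (F) > 68,900 (G) > 59,000 (I) > 46,600 (M) > 41,000 (L) > …
Highest eligible bid: J at $92,800.
max(second-highest $76,800, reserve $56,400) = $76,800; the reserve does not bind.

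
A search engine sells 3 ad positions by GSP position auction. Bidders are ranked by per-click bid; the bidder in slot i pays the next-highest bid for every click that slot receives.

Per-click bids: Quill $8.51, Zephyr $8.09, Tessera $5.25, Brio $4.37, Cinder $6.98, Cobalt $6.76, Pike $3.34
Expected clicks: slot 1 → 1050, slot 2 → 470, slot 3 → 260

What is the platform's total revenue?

Total revenue: $13532.70

Sorting advertisers: $8.51 (Quill) > $8.09 (Zephyr) > $6.98 (Cinder) > $6.76 (Cobalt) > …
Slot 1: Quill pays $8.09 × 1050 = $8494.50
Slot 2: Zephyr pays $6.98 × 470 = $3280.60
Slot 3: Cinder pays $6.76 × 260 = $1757.60
Total = $13532.70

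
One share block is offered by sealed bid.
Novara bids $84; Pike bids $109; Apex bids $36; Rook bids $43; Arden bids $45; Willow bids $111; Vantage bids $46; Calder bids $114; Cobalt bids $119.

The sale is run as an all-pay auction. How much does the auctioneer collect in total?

Bids in order: 119 (Cobalt) > 114 (Calder) > 111 (Willow) > 109 (Pike) > 84 (Novara) > 46 (Vantage) > …
Cobalt wins with the top bid; all bids are sunk regardless.
Every bidder forfeits their bid regardless of winning.
Revenue = 84 + 109 + 36 + 43 + 45 + 111 + 46 + 114 + 119 = $707.

Total revenue: $707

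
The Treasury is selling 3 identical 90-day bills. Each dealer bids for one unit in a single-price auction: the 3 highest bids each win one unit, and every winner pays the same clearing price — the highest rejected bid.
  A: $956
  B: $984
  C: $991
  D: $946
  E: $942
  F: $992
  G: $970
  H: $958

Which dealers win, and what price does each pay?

F, C, B; each pays $970

Sorting: 992 (F), 991 (C), 984 (B), 970 (G), 958 (H), …
Top 3: F, C, B.
First losing bid is G's $970, which sets the uniform price.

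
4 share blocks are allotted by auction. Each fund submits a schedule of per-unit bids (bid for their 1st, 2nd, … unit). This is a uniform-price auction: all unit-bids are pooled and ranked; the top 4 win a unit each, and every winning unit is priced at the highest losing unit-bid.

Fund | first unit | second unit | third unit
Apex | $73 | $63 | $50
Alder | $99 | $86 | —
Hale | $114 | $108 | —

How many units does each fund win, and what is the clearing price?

Alder 2, Hale 2; clearing price $73

Pooled unit-bids ranked (top 4): 114 (Hale-1), 108 (Hale-2), 99 (Alder-1), 86 (Alder-2)
Highest rejected unit-bid = $73.
Allocation: Alder 2, Hale 2.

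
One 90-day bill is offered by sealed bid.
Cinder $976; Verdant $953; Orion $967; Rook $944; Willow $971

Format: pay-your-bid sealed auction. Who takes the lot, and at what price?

Pay-your-bid sealed auction: the highest bidder wins and pays their own bid.
Bids in order: 976 (Cinder) > 971 (Willow) > 967 (Orion) > 953 (Verdant) > 944 (Rook)
First-price: Cinder pays what they bid, $976.

Cinder pays $976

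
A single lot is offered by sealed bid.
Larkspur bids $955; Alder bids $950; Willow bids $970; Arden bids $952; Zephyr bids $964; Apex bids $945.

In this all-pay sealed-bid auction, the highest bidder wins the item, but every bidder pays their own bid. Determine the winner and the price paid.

Rule: the highest bidder wins the item, but every bidder pays their own bid.
Bids ranked: 970 (Willow) > 964 (Zephyr) > 955 (Larkspur) > 952 (Arden) > 950 (Alder) > 945 (Apex)
Willow wins with the top bid; all bids are sunk regardless.

Willow pays $970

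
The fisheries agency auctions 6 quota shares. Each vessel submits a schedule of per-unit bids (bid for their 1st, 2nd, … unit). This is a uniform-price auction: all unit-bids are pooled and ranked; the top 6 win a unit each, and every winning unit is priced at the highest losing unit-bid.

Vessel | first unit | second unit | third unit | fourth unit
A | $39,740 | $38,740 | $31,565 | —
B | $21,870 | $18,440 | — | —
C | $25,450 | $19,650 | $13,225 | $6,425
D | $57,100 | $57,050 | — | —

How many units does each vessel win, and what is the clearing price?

A 3, C 1, D 2; clearing price $21,870

Merging the schedules and taking the best 6: 57,100 (D-1), 57,050 (D-2), 39,740 (A-1), 38,740 (A-2), 31,565 (A-3), 25,450 (C-1)
The (k+1)-th unit-bid is $21,870.
Allocation: A 3, C 1, D 2.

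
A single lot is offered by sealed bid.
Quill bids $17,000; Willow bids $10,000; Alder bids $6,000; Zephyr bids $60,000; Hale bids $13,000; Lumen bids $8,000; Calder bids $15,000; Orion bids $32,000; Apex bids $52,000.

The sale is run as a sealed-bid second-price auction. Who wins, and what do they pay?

Bids ranked: 60,000 (Zephyr) > 52,000 (Apex) > 32,000 (Orion) > 17,000 (Quill) > 15,000 (Calder) > 13,000 (Hale) > …
Zephyr is highest; pays the second-highest bid, $52,000.

Zephyr pays $52,000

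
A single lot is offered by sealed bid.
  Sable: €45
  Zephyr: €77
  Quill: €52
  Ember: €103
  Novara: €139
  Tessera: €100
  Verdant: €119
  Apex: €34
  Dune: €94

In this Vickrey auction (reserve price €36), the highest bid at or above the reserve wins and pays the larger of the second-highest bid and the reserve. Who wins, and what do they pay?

Novara pays €119

Bids in order: 139 (Novara) > 119 (Verdant) > 103 (Ember) > 100 (Tessera) > 94 (Dune) > 77 (Zephyr) > …
Highest eligible bid: Novara at €139.
Second-highest bid €119 exceeds the reserve €36 → payment €119.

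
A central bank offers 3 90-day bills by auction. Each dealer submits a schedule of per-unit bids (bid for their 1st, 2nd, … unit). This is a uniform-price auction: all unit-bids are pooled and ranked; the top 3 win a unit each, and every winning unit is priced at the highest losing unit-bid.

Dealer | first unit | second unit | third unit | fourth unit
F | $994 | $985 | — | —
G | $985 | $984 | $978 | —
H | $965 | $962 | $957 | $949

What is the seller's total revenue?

Pooled unit-bids ranked (top 3): 994 (F-1), 985 (F-2), 985 (G-1)
Highest rejected unit-bid = $984.
Allocation: F 2, G 1. Every unit priced at $984.
Revenue = 3 × 984 = $2,952.

Total revenue: $2,952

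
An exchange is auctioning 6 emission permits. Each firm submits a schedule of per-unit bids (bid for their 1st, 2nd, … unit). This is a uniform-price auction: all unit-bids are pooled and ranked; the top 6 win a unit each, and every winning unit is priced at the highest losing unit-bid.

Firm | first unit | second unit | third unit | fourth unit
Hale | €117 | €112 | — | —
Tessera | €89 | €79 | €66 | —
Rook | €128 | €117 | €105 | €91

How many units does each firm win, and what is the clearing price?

Hale 2, Rook 4; clearing price €89

Merging the schedules and taking the best 6: 128 (Rook-1), 117 (Hale-1), 117 (Rook-2), 112 (Hale-2), 105 (Rook-3), 91 (Rook-4)
The (k+1)-th unit-bid is €89.
Allocation: Hale 2, Rook 4.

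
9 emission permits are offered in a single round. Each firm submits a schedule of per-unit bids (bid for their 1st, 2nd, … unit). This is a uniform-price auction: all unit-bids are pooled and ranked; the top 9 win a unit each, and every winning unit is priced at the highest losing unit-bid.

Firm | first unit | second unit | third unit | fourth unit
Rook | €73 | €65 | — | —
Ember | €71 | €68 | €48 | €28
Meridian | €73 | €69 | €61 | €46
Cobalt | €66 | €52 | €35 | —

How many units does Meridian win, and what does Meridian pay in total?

All unit-bids, highest first — top 9: 73 (Rook-1), 73 (Meridian-1), 71 (Ember-1), 69 (Meridian-2), 68 (Ember-2), 66 (Cobalt-1), 65 (Rook-2), 61 (Meridian-3), 52 (Cobalt-2)
Highest rejected unit-bid = €48.
Meridian wins 3 unit(s) at €48 each.

Meridian: 3 units, pays €144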